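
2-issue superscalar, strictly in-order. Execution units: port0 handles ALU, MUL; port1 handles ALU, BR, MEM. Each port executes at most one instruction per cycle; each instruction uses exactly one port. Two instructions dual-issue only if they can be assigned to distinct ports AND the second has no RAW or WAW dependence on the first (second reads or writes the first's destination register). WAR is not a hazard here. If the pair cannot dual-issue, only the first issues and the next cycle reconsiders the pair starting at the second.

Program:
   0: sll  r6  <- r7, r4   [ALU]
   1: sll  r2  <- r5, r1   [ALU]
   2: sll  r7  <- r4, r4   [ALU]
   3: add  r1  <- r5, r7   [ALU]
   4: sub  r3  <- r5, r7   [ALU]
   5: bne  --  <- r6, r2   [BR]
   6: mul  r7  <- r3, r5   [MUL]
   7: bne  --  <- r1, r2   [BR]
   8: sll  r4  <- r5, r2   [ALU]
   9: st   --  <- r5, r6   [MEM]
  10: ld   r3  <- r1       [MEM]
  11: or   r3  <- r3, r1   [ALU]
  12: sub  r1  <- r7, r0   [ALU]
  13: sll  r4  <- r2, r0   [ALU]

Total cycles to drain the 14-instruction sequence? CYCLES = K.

[0] i0,i1  sll.ALU;sll.ALU  -- 2-wide
[1] i2  sll.ALU  -- RAW r7
[2] i3,i4  add.ALU;sub.ALU  -- 2-wide
[3] i5,i6  bne.BR;mul.MUL  -- 2-wide
[4] i7,i8  bne.BR;sll.ALU  -- 2-wide
[5] i9  st.MEM  -- no-port MEM/MEM
[6] i10  ld.MEM  -- RAW+WAW r3
[7] i11,i12  or.ALU;sub.ALU  -- 2-wide
[8] i13  sll.ALU  -- tail

CYCLES = 9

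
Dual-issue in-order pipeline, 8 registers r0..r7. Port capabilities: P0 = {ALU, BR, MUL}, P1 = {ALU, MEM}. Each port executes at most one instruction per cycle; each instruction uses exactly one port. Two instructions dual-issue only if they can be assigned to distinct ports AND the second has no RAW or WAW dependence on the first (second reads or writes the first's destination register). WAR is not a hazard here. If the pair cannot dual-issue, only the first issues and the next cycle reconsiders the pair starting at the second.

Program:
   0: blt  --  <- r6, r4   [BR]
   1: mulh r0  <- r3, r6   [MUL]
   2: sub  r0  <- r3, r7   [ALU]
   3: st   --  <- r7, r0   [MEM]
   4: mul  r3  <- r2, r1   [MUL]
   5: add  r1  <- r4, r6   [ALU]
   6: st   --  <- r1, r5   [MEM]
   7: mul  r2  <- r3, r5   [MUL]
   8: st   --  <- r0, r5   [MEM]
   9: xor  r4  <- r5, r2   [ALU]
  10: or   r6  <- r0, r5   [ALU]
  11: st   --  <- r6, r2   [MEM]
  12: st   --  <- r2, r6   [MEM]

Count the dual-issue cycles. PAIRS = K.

0. blt @i0  | no-port BR/MUL
1. mulh @i1  | WAW r0
2. sub @i2  | RAW r0
3. st+mul @i3,i4  | 2-wide
4. add @i5  | RAW r1
5. st+mul @i6,i7  | 2-wide
6. st+xor @i8,i9  | 2-wide
7. or @i10  | RAW r6
8. st @i11  | no-port MEM/MEM
9. st @i12  | tail

PAIRS = 3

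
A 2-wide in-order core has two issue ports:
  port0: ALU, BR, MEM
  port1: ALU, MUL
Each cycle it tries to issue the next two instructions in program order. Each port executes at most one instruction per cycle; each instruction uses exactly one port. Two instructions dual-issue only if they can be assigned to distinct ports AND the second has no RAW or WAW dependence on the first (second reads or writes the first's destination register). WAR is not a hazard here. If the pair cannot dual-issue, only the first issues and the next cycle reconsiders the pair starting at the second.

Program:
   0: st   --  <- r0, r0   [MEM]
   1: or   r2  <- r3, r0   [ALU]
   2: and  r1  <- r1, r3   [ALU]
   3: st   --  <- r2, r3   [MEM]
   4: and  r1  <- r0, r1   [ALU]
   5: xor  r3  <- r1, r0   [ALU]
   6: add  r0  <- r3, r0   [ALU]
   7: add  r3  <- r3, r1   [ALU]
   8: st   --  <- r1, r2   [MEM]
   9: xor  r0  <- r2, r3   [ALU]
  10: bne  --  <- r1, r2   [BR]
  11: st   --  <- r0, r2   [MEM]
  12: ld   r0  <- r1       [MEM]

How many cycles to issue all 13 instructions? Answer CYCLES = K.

CYCLES = 9

  cy0 -> i0&i1 (st or) dual
  cy1 -> i2&i3 (and st) dual
  cy2 -> i4 (and) RAW r1
  cy3 -> i5 (xor) RAW r3
  cy4 -> i6&i7 (add add) dual
  cy5 -> i8&i9 (st xor) dual
  cy6 -> i10 (bne) no-port BR/MEM
  cy7 -> i11 (st) no-port MEM/MEM
  cy8 -> i12 (ld) tail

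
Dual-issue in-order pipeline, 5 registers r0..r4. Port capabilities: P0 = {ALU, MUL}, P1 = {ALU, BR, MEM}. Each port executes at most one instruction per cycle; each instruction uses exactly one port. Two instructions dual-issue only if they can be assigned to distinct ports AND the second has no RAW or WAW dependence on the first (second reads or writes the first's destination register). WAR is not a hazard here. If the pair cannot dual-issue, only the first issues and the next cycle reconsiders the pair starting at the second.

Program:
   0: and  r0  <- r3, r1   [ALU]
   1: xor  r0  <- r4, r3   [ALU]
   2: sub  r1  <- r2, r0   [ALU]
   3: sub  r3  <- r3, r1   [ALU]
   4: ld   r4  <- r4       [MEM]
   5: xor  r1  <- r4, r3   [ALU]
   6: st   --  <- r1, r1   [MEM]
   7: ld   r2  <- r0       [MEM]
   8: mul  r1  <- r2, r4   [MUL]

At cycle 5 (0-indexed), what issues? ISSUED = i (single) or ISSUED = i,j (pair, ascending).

c0: i0 and.ALU  WAW r0
c1: i1 xor.ALU  RAW r0
c2: i2 sub.ALU  RAW r1
c3: i3,i4 sub.ALU+ld.MEM  pair
c4: i5 xor.ALU  RAW r1
c5: i6 st.MEM  no-port MEM/MEM
c6: i7 ld.MEM  RAW r2
c7: i8 mul.MUL  tail

ISSUED = 6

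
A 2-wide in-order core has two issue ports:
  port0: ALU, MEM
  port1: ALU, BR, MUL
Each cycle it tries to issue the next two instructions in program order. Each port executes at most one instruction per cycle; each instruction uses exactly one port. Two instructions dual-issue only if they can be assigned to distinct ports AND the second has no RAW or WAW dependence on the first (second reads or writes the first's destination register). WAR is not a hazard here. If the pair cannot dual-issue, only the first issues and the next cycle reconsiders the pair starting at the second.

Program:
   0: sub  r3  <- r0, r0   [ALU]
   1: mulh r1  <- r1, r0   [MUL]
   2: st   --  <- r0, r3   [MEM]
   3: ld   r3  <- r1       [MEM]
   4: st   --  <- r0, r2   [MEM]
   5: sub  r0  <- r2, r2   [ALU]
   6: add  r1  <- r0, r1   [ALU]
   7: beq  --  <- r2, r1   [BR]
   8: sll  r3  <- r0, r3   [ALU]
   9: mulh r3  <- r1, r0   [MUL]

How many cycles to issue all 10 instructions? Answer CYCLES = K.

  cy0 -> i0,i1 (sub mulh) 2-wide
  cy1 -> i2 (st) no-port MEM/MEM
  cy2 -> i3 (ld) no-port MEM/MEM
  cy3 -> i4,i5 (st sub) 2-wide
  cy4 -> i6 (add) RAW r1
  cy5 -> i7,i8 (beq sll) 2-wide
  cy6 -> i9 (mulh) tail

CYCLES = 7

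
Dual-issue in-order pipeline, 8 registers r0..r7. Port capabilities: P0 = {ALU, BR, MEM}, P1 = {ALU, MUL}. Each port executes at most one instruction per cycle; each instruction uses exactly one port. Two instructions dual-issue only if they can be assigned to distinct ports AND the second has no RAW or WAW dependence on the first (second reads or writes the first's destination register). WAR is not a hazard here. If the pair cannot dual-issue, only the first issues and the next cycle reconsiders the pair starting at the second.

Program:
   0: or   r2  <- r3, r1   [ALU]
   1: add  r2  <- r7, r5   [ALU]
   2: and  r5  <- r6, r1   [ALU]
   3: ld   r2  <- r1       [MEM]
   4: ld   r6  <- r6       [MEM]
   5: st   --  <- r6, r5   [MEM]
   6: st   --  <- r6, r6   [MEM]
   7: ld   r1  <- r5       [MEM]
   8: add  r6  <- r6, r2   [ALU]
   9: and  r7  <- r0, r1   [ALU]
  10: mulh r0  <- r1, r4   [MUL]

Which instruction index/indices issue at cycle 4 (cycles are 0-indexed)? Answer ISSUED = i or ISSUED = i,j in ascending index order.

ISSUED = 5

c0: i0 or.ALU  WAW r2
c1: i1+i2 add.ALU and.ALU  2-wide
c2: i3 ld.MEM  no-port MEM/MEM
c3: i4 ld.MEM  no-port MEM/MEM
c4: i5 st.MEM  no-port MEM/MEM
c5: i6 st.MEM  no-port MEM/MEM
c6: i7+i8 ld.MEM add.ALU  2-wide
c7: i9+i10 and.ALU mulh.MUL  2-wide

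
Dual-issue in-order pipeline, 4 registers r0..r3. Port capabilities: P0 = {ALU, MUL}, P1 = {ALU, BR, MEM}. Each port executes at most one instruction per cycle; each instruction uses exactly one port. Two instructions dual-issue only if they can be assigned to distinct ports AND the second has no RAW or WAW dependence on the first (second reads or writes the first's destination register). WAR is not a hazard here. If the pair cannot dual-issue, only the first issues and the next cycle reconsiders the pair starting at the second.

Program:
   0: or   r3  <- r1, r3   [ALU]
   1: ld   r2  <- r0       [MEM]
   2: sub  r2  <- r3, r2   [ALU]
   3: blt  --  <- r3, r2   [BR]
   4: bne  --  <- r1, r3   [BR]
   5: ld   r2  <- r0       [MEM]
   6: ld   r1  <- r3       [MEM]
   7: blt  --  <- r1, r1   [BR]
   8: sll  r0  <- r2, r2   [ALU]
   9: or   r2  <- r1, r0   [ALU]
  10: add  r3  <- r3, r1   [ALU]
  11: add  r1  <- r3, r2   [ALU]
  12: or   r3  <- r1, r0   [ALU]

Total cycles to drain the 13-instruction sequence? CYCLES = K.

CYCLES = 10

0. or ld @i0/i1  | pair
1. sub @i2  | RAW r2
2. blt @i3  | no-port BR/BR
3. bne @i4  | no-port BR/MEM
4. ld @i5  | no-port MEM/MEM
5. ld @i6  | no-port MEM/BR
6. blt sll @i7/i8  | pair
7. or add @i9/i10  | pair
8. add @i11  | RAW r1
9. or @i12  | tail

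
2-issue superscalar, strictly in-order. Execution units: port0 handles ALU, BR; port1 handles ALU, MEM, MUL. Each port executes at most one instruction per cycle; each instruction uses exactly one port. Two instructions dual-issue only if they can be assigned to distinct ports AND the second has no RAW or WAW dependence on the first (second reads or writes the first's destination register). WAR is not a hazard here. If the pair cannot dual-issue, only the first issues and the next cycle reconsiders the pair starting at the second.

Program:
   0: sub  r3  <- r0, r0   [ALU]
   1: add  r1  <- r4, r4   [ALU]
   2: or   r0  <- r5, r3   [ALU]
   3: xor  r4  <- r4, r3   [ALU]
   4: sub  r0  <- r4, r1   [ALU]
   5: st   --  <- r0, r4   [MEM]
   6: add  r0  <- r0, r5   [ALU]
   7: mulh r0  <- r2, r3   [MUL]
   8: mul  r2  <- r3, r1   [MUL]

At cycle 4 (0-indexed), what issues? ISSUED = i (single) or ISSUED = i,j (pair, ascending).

[0] i0,i1  sub.ALU+add.ALU  -- dual
[1] i2,i3  or.ALU+xor.ALU  -- dual
[2] i4  sub.ALU  -- RAW r0
[3] i5,i6  st.MEM+add.ALU  -- dual
[4] i7  mulh.MUL  -- no-port MUL/MUL
[5] i8  mul.MUL  -- tail

ISSUED = 7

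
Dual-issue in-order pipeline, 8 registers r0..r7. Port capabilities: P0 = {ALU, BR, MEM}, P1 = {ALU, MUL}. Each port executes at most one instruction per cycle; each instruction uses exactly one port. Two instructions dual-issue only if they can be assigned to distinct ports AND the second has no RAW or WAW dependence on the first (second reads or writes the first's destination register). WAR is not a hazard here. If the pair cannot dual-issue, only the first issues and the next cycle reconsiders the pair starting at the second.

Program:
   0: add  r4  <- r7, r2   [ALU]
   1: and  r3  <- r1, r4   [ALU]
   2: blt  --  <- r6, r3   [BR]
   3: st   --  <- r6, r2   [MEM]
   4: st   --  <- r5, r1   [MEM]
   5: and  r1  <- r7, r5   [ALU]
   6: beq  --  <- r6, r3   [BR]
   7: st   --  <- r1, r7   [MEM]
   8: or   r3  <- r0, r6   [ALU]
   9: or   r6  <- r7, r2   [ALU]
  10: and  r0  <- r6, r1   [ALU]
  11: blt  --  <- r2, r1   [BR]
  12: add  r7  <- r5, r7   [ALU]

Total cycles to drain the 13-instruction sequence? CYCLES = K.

c0: i0 add  RAW r4
c1: i1 and  RAW r3
c2: i2 blt  no-port BR/MEM
c3: i3 st  no-port MEM/MEM
c4: i4,i5 st;and  pair
c5: i6 beq  no-port BR/MEM
c6: i7,i8 st;or  pair
c7: i9 or  RAW r6
c8: i10,i11 and;blt  pair
c9: i12 add  tail

CYCLES = 10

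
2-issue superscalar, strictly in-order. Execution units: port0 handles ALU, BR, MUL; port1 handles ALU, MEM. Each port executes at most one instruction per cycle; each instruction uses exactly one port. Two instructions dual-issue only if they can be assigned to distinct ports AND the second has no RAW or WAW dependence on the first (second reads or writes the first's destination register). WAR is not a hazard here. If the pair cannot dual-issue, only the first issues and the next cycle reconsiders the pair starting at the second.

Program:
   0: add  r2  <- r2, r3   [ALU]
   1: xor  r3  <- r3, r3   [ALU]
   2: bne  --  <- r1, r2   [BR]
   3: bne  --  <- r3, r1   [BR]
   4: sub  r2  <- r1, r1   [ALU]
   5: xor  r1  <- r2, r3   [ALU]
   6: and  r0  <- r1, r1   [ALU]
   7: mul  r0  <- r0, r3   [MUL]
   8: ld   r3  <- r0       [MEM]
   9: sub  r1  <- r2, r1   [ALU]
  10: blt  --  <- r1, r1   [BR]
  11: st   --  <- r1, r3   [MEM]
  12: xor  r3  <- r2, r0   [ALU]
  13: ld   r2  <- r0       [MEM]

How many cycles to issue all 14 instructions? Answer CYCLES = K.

CYCLES = 9

c0: i0/i1 add/xor  pair
c1: i2 bne  no-port BR/BR
c2: i3/i4 bne/sub  pair
c3: i5 xor  RAW r1
c4: i6 and  RAW+WAW r0
c5: i7 mul  RAW r0
c6: i8/i9 ld/sub  pair
c7: i10/i11 blt/st  pair
c8: i12/i13 xor/ld  pair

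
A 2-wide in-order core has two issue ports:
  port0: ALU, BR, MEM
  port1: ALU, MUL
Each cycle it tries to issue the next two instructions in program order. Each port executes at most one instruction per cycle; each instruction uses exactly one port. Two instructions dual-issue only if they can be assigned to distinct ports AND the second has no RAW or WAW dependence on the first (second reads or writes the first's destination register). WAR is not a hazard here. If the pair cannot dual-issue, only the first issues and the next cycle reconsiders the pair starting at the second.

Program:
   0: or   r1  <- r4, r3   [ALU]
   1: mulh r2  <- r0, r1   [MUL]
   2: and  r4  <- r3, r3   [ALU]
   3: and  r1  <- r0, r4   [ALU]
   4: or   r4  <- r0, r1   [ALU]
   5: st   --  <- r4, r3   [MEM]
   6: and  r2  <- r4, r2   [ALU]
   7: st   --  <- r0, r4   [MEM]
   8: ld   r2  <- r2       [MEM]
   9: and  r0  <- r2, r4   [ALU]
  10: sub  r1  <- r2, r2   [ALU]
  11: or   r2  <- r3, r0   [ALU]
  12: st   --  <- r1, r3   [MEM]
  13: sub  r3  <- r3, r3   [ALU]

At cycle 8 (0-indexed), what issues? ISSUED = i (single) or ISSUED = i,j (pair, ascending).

#0 head=0: or i0 RAW r1
#1 head=1: mulh/and i1/i2 pair
#2 head=3: and i3 RAW r1
#3 head=4: or i4 RAW r4
#4 head=5: st/and i5/i6 pair
#5 head=7: st i7 no-port MEM/MEM
#6 head=8: ld i8 RAW r2
#7 head=9: and/sub i9/i10 pair
#8 head=11: or/st i11/i12 pair
#9 head=13: sub i13 tail

ISSUED = 11,12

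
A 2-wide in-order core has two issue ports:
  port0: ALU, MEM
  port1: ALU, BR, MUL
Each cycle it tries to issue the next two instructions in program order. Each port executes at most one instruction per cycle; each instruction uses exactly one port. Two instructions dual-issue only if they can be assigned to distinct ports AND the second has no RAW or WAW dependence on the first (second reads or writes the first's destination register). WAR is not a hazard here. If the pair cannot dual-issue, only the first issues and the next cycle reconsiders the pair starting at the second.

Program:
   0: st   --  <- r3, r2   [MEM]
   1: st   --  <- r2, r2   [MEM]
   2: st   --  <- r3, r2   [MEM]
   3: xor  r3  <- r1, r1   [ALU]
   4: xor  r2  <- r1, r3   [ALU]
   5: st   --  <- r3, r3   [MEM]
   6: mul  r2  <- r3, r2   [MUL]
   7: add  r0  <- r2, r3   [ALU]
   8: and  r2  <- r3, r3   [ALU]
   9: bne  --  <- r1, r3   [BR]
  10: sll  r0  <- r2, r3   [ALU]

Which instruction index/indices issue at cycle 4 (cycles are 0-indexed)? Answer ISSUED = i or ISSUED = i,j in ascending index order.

t=0 i0:st.MEM ; no-port MEM/MEM
t=1 i1:st.MEM ; no-port MEM/MEM
t=2 i2,i3:st.MEM;xor.ALU ; 2-wide
t=3 i4,i5:xor.ALU;st.MEM ; 2-wide
t=4 i6:mul.MUL ; RAW r2
t=5 i7,i8:add.ALU;and.ALU ; 2-wide
t=6 i9,i10:bne.BR;sll.ALU ; 2-wide

ISSUED = 6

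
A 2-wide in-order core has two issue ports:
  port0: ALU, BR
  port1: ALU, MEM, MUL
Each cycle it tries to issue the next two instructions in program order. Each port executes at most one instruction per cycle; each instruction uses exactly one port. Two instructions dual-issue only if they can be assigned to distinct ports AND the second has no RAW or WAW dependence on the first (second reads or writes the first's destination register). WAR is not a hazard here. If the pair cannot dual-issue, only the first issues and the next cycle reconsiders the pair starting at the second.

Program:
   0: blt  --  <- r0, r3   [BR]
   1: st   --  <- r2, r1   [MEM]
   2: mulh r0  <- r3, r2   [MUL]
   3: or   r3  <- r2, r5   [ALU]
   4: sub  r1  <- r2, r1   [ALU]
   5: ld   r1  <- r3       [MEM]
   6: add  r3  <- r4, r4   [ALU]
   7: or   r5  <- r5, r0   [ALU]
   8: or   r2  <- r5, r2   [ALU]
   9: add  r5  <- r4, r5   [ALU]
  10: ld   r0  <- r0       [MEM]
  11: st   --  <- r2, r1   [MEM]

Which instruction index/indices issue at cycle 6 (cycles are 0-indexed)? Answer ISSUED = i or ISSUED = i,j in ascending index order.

[0] i0,i1  blt.BR;st.MEM  -- dual
[1] i2,i3  mulh.MUL;or.ALU  -- dual
[2] i4  sub.ALU  -- WAW r1
[3] i5,i6  ld.MEM;add.ALU  -- dual
[4] i7  or.ALU  -- RAW r5
[5] i8,i9  or.ALU;add.ALU  -- dual
[6] i10  ld.MEM  -- no-port MEM/MEM
[7] i11  st.MEM  -- tail

ISSUED = 10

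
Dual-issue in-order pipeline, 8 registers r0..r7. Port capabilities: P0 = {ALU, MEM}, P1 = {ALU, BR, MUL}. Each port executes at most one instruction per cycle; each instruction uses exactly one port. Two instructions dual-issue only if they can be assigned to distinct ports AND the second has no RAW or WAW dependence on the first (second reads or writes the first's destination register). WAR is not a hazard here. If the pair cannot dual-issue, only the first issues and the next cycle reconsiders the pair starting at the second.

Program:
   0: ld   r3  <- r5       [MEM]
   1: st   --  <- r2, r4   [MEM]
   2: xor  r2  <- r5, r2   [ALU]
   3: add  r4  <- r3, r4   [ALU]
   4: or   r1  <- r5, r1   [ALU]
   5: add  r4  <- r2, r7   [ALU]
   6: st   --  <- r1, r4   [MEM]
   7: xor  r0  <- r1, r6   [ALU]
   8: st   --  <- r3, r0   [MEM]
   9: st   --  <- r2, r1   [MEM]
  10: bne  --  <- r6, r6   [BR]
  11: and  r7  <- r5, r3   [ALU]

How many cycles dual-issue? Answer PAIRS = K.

[0] i0  ld.MEM  -- no-port MEM/MEM
[1] i1&i2  st.MEM/xor.ALU  -- pair
[2] i3&i4  add.ALU/or.ALU  -- pair
[3] i5  add.ALU  -- RAW r4
[4] i6&i7  st.MEM/xor.ALU  -- pair
[5] i8  st.MEM  -- no-port MEM/MEM
[6] i9&i10  st.MEM/bne.BR  -- pair
[7] i11  and.ALU  -- tail

PAIRS = 4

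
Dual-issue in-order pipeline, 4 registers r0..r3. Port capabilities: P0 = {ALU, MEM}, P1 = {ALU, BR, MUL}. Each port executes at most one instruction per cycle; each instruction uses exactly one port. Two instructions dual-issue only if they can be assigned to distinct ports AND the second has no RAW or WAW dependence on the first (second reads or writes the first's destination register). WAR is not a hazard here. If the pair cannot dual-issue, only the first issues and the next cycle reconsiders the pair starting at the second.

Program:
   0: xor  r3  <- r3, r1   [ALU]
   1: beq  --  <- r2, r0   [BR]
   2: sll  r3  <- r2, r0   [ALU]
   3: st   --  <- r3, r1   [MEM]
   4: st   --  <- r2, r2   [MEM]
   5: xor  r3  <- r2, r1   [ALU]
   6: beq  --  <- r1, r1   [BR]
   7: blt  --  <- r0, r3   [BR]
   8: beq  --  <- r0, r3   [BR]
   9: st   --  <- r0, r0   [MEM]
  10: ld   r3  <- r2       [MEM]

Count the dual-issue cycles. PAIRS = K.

PAIRS = 3

c0: i0+i1 xor.ALU/beq.BR  2-wide
c1: i2 sll.ALU  RAW r3
c2: i3 st.MEM  no-port MEM/MEM
c3: i4+i5 st.MEM/xor.ALU  2-wide
c4: i6 beq.BR  no-port BR/BR
c5: i7 blt.BR  no-port BR/BR
c6: i8+i9 beq.BR/st.MEM  2-wide
c7: i10 ld.MEM  tail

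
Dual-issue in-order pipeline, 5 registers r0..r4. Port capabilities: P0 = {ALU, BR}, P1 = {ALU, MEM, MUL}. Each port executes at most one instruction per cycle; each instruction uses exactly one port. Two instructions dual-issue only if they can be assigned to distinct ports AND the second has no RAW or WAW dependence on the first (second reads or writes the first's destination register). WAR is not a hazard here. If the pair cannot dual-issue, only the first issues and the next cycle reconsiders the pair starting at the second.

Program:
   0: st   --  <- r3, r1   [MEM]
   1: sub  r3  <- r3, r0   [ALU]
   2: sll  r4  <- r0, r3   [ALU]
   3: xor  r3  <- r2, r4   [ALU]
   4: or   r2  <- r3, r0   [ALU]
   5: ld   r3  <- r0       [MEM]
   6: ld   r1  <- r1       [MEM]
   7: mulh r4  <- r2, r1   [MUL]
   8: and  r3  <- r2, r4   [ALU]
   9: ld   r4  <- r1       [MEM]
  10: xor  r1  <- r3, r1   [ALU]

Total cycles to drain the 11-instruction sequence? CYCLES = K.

t=0 i0/i1:st.MEM;sub.ALU ; pair
t=1 i2:sll.ALU ; RAW r4
t=2 i3:xor.ALU ; RAW r3
t=3 i4/i5:or.ALU;ld.MEM ; pair
t=4 i6:ld.MEM ; no-port MEM/MUL
t=5 i7:mulh.MUL ; RAW r4
t=6 i8/i9:and.ALU;ld.MEM ; pair
t=7 i10:xor.ALU ; tail

CYCLES = 8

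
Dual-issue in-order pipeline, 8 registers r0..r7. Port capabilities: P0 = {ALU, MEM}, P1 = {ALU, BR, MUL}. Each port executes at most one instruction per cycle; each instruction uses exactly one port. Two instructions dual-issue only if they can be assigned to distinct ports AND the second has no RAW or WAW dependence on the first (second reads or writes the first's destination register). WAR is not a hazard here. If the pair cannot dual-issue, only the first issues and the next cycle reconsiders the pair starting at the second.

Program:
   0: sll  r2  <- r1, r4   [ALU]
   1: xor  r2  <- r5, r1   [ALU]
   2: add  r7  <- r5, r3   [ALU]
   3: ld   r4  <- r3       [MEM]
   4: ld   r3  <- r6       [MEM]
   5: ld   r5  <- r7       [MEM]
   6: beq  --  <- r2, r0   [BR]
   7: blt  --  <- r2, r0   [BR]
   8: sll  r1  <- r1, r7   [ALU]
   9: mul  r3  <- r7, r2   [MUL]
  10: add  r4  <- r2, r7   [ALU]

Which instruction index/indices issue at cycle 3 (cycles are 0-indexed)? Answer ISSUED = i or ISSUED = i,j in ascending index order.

c0: i0 sll.ALU  WAW r2
c1: i1+i2 xor.ALU/add.ALU  pair
c2: i3 ld.MEM  no-port MEM/MEM
c3: i4 ld.MEM  no-port MEM/MEM
c4: i5+i6 ld.MEM/beq.BR  pair
c5: i7+i8 blt.BR/sll.ALU  pair
c6: i9+i10 mul.MUL/add.ALU  pair

ISSUED = 4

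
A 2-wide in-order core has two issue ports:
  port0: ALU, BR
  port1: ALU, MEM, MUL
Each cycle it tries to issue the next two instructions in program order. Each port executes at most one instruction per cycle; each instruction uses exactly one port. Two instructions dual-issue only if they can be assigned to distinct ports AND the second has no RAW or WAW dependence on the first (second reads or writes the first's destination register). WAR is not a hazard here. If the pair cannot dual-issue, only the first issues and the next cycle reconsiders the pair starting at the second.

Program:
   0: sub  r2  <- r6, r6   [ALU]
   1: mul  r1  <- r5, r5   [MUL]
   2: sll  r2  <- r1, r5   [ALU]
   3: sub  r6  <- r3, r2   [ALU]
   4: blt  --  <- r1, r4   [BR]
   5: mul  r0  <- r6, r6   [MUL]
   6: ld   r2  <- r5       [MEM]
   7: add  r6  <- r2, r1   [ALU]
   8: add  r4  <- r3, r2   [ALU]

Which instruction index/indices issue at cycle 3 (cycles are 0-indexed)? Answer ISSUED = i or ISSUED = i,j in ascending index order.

0. sub+mul @i0&i1  | dual
1. sll @i2  | RAW r2
2. sub+blt @i3&i4  | dual
3. mul @i5  | no-port MUL/MEM
4. ld @i6  | RAW r2
5. add+add @i7&i8  | dual

ISSUED = 5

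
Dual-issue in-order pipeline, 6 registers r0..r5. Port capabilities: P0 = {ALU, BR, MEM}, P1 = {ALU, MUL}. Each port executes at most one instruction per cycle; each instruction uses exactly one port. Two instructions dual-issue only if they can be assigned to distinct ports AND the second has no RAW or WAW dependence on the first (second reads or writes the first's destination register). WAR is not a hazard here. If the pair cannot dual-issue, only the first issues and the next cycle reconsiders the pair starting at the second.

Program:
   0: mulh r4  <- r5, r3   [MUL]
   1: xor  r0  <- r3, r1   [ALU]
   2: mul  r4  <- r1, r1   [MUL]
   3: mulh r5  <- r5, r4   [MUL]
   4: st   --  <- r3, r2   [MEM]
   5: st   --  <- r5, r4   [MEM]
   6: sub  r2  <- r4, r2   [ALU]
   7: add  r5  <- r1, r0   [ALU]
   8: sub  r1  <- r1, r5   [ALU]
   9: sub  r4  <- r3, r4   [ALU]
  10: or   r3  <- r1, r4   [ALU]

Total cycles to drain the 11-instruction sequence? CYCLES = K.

c0: i0&i1 mulh.MUL xor.ALU  pair
c1: i2 mul.MUL  no-port MUL/MUL
c2: i3&i4 mulh.MUL st.MEM  pair
c3: i5&i6 st.MEM sub.ALU  pair
c4: i7 add.ALU  RAW r5
c5: i8&i9 sub.ALU sub.ALU  pair
c6: i10 or.ALU  tail

CYCLES = 7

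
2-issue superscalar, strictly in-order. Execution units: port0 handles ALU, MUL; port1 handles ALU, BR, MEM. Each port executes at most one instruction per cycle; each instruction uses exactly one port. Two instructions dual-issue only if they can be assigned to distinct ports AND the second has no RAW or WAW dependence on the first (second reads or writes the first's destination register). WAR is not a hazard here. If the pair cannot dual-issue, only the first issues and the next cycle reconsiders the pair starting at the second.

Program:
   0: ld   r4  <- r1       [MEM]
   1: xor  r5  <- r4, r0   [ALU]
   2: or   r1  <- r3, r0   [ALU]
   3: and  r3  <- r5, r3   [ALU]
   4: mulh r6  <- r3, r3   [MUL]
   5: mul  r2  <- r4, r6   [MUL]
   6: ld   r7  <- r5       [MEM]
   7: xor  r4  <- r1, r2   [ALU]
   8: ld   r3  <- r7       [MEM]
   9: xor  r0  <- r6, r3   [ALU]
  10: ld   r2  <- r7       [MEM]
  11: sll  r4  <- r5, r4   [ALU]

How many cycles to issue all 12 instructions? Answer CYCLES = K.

CYCLES = 8

c0: i0 ld  RAW r4
c1: i1&i2 xor/or  pair
c2: i3 and  RAW r3
c3: i4 mulh  no-port MUL/MUL
c4: i5&i6 mul/ld  pair
c5: i7&i8 xor/ld  pair
c6: i9&i10 xor/ld  pair
c7: i11 sll  tail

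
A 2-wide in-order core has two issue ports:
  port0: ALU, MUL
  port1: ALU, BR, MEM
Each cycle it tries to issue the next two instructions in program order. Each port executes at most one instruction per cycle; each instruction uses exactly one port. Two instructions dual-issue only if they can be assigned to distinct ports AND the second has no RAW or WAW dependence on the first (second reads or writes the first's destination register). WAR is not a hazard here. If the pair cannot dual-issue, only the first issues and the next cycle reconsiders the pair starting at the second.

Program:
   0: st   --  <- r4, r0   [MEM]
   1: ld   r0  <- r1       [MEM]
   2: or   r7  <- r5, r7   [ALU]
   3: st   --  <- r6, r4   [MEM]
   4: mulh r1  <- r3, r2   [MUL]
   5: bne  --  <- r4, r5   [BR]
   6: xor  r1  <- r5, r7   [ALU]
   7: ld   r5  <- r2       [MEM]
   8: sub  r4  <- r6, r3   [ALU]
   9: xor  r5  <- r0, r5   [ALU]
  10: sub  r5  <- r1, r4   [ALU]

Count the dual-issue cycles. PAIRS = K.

PAIRS = 4

[0] i0  st.MEM  -- no-port MEM/MEM
[1] i1+i2  ld.MEM or.ALU  -- dual
[2] i3+i4  st.MEM mulh.MUL  -- dual
[3] i5+i6  bne.BR xor.ALU  -- dual
[4] i7+i8  ld.MEM sub.ALU  -- dual
[5] i9  xor.ALU  -- WAW r5
[6] i10  sub.ALU  -- tail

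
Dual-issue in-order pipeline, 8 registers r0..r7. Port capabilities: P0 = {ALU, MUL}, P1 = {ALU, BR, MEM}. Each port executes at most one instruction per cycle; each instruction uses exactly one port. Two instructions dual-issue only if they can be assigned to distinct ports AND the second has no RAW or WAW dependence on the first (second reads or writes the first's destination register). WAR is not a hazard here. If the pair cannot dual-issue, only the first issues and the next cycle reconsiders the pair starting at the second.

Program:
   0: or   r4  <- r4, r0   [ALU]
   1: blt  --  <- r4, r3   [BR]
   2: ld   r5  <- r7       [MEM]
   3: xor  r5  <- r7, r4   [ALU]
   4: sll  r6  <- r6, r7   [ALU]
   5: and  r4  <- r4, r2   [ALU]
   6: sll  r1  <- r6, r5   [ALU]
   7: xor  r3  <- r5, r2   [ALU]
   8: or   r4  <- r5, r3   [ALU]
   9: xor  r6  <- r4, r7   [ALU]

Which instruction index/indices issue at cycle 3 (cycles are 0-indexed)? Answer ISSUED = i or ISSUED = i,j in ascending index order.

[0] i0  or.ALU  -- RAW r4
[1] i1  blt.BR  -- no-port BR/MEM
[2] i2  ld.MEM  -- WAW r5
[3] i3,i4  xor.ALU;sll.ALU  -- dual
[4] i5,i6  and.ALU;sll.ALU  -- dual
[5] i7  xor.ALU  -- RAW r3
[6] i8  or.ALU  -- RAW r4
[7] i9  xor.ALU  -- tail

ISSUED = 3,4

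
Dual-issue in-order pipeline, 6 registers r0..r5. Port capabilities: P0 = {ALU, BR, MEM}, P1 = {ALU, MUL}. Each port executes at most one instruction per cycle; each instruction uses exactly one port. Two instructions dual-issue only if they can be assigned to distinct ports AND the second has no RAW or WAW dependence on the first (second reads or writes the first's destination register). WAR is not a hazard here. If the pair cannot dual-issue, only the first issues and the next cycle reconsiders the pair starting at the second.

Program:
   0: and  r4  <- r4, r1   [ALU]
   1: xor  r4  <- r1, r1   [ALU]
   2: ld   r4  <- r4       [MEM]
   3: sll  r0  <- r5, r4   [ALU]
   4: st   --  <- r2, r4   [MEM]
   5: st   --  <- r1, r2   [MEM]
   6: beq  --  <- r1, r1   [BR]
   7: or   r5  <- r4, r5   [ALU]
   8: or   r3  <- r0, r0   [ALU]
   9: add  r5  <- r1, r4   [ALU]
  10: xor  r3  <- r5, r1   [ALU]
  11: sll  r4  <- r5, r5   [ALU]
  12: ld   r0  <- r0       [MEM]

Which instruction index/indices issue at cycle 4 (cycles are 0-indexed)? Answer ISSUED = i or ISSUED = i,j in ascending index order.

#0 head=0: and i0 WAW r4
#1 head=1: xor i1 RAW+WAW r4
#2 head=2: ld i2 RAW r4
#3 head=3: sll st i3&i4 pair
#4 head=5: st i5 no-port MEM/BR
#5 head=6: beq or i6&i7 pair
#6 head=8: or add i8&i9 pair
#7 head=10: xor sll i10&i11 pair
#8 head=12: ld i12 tail

ISSUED = 5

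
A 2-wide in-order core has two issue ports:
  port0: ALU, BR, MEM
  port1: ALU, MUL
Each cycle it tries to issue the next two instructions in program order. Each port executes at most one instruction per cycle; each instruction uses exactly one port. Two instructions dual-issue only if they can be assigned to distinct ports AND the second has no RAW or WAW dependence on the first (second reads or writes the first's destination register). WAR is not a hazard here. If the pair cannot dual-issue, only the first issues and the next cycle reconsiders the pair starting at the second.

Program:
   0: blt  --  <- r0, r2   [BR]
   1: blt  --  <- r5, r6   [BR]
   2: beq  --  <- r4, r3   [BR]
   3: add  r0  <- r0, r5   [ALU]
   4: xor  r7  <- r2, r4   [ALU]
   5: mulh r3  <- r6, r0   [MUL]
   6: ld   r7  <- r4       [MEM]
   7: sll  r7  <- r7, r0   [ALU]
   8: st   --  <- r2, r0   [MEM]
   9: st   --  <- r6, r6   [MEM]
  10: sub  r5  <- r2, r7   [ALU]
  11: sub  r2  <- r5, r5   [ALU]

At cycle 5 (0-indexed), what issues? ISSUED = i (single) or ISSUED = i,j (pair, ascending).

ISSUED = 7,8

  cy0 -> i0 (blt.BR) no-port BR/BR
  cy1 -> i1 (blt.BR) no-port BR/BR
  cy2 -> i2/i3 (beq.BR+add.ALU) 2-wide
  cy3 -> i4/i5 (xor.ALU+mulh.MUL) 2-wide
  cy4 -> i6 (ld.MEM) RAW+WAW r7
  cy5 -> i7/i8 (sll.ALU+st.MEM) 2-wide
  cy6 -> i9/i10 (st.MEM+sub.ALU) 2-wide
  cy7 -> i11 (sub.ALU) tail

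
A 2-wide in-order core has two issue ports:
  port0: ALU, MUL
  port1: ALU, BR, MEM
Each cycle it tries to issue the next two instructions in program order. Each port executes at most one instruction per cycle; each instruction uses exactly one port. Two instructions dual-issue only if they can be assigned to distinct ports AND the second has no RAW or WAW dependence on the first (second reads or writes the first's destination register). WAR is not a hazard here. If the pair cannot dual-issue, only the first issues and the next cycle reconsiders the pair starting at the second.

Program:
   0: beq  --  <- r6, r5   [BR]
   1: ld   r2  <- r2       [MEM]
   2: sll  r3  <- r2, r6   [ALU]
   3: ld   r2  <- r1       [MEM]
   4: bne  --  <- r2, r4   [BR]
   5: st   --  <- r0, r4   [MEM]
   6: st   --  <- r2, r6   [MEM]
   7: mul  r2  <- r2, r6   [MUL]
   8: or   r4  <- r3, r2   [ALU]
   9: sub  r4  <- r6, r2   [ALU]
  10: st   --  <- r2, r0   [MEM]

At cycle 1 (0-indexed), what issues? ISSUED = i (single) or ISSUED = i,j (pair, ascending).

t=0 i0:beq ; no-port BR/MEM
t=1 i1:ld ; RAW r2
t=2 i2,i3:sll/ld ; pair
t=3 i4:bne ; no-port BR/MEM
t=4 i5:st ; no-port MEM/MEM
t=5 i6,i7:st/mul ; pair
t=6 i8:or ; WAW r4
t=7 i9,i10:sub/st ; pair

ISSUED = 1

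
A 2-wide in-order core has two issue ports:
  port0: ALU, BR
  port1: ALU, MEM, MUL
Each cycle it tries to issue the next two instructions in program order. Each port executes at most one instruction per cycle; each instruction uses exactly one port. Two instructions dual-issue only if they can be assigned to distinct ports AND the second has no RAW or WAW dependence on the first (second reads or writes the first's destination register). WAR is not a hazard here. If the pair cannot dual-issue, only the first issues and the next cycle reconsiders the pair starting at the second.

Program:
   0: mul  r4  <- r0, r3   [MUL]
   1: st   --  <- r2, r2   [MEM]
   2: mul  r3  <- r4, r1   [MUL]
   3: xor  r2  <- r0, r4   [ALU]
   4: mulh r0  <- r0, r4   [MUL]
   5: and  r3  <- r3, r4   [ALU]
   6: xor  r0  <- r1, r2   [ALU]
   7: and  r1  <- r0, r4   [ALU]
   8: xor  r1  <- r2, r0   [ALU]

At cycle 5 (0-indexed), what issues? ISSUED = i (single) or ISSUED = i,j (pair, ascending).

ISSUED = 7

[0] i0  mul  -- no-port MUL/MEM
[1] i1  st  -- no-port MEM/MUL
[2] i2/i3  mul/xor  -- pair
[3] i4/i5  mulh/and  -- pair
[4] i6  xor  -- RAW r0
[5] i7  and  -- WAW r1
[6] i8  xor  -- tail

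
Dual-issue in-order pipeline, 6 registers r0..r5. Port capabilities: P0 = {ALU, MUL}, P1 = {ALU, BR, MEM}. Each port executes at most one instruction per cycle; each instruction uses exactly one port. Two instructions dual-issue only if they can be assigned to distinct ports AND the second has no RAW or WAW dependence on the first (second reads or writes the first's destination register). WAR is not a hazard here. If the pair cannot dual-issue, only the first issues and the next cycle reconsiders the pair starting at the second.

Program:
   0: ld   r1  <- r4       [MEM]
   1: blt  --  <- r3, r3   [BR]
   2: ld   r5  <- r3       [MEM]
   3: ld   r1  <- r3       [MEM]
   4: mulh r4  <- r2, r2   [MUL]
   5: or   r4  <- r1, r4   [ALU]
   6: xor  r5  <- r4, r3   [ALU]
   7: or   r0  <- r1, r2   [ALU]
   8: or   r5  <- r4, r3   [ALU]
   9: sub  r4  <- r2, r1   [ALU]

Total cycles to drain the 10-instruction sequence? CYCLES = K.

#0 head=0: ld i0 no-port MEM/BR
#1 head=1: blt i1 no-port BR/MEM
#2 head=2: ld i2 no-port MEM/MEM
#3 head=3: ld/mulh i3,i4 pair
#4 head=5: or i5 RAW r4
#5 head=6: xor/or i6,i7 pair
#6 head=8: or/sub i8,i9 pair

CYCLES = 7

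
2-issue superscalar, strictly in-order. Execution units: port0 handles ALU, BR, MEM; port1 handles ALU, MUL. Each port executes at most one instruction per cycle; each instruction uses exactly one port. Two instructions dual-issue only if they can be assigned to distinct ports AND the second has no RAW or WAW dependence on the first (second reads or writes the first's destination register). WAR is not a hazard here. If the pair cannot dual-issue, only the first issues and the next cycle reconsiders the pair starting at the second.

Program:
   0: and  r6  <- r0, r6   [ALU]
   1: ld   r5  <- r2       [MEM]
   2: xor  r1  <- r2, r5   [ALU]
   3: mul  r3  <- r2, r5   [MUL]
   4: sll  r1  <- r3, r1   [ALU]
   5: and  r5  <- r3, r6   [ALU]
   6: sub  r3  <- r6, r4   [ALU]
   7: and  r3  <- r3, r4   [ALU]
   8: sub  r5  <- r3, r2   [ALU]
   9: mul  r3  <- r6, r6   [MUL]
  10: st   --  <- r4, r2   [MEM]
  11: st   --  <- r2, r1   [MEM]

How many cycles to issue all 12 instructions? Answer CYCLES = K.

CYCLES = 8

[0] i0+i1  and+ld  -- 2-wide
[1] i2+i3  xor+mul  -- 2-wide
[2] i4+i5  sll+and  -- 2-wide
[3] i6  sub  -- RAW+WAW r3
[4] i7  and  -- RAW r3
[5] i8+i9  sub+mul  -- 2-wide
[6] i10  st  -- no-port MEM/MEM
[7] i11  st  -- tail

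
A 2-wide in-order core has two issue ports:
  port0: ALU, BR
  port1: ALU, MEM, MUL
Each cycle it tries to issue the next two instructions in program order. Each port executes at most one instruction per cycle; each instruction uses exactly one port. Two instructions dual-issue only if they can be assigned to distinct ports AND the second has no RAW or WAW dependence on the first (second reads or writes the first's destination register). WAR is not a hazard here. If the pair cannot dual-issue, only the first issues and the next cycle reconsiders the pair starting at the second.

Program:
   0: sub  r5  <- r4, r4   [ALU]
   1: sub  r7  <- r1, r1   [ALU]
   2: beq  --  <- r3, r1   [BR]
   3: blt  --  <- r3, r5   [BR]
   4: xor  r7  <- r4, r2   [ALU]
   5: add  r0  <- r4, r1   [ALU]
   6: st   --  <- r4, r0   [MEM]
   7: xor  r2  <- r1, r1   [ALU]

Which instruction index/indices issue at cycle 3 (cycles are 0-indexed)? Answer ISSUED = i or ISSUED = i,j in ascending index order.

#0 head=0: sub.ALU/sub.ALU i0&i1 dual
#1 head=2: beq.BR i2 no-port BR/BR
#2 head=3: blt.BR/xor.ALU i3&i4 dual
#3 head=5: add.ALU i5 RAW r0
#4 head=6: st.MEM/xor.ALU i6&i7 dual

ISSUED = 5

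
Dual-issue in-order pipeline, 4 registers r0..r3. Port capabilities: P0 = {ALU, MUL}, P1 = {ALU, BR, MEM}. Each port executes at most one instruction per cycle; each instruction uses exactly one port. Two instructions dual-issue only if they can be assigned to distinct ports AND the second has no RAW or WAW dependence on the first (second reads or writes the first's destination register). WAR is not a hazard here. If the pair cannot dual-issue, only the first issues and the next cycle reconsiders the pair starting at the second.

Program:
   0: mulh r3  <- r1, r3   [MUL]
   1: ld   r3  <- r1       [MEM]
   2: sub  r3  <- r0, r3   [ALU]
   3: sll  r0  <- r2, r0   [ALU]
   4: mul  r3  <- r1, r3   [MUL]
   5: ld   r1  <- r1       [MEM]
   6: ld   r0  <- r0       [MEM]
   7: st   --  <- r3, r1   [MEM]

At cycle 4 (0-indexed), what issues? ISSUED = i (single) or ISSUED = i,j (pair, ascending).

0. mulh @i0  | WAW r3
1. ld @i1  | RAW+WAW r3
2. sub;sll @i2/i3  | 2-wide
3. mul;ld @i4/i5  | 2-wide
4. ld @i6  | no-port MEM/MEM
5. st @i7  | tail

ISSUED = 6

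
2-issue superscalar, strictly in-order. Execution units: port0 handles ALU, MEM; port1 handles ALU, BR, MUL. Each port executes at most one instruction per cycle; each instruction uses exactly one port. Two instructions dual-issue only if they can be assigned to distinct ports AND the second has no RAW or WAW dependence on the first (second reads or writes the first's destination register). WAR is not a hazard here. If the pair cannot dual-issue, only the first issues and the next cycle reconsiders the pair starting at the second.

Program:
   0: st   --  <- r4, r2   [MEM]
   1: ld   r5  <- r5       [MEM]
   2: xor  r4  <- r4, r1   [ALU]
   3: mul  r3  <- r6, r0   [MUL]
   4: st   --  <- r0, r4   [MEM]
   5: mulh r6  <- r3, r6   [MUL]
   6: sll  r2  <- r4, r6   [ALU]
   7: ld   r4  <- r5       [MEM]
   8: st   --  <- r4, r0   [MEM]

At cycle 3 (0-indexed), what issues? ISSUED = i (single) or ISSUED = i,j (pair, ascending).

t=0 i0:st ; no-port MEM/MEM
t=1 i1&i2:ld/xor ; 2-wide
t=2 i3&i4:mul/st ; 2-wide
t=3 i5:mulh ; RAW r6
t=4 i6&i7:sll/ld ; 2-wide
t=5 i8:st ; tail

ISSUED = 5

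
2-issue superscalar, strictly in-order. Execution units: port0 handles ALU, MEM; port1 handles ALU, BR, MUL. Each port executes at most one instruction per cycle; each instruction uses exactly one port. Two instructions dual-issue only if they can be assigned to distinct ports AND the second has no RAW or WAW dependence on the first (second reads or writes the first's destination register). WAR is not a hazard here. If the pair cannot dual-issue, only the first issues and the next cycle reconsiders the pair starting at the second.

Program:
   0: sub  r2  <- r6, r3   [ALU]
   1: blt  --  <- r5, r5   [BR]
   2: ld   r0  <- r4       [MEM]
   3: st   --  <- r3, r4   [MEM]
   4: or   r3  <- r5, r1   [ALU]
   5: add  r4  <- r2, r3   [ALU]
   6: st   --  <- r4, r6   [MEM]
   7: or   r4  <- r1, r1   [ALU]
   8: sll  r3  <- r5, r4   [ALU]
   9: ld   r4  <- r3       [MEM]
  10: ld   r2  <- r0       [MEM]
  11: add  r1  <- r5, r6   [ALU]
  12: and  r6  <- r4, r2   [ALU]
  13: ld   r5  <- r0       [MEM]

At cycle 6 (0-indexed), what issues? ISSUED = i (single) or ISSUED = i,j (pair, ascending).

0. sub.ALU blt.BR @i0+i1  | dual
1. ld.MEM @i2  | no-port MEM/MEM
2. st.MEM or.ALU @i3+i4  | dual
3. add.ALU @i5  | RAW r4
4. st.MEM or.ALU @i6+i7  | dual
5. sll.ALU @i8  | RAW r3
6. ld.MEM @i9  | no-port MEM/MEM
7. ld.MEM add.ALU @i10+i11  | dual
8. and.ALU ld.MEM @i12+i13  | dual

ISSUED = 9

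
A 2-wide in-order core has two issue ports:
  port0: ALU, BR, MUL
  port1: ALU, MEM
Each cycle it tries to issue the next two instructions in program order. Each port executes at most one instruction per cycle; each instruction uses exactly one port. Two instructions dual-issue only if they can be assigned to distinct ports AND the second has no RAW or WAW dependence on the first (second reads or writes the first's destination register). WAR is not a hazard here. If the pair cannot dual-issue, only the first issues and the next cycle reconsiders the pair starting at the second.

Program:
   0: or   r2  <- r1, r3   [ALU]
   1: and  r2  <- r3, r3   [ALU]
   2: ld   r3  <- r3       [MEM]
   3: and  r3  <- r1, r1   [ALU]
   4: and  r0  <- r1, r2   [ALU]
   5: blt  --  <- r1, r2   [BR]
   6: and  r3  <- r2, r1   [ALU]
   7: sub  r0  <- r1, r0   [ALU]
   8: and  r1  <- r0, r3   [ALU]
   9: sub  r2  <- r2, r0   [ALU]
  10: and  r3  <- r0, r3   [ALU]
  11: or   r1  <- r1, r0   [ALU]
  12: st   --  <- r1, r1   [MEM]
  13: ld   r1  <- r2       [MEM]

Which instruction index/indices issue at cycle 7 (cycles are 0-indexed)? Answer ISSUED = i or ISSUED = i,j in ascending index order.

#0 head=0: or i0 WAW r2
#1 head=1: and ld i1,i2 2-wide
#2 head=3: and and i3,i4 2-wide
#3 head=5: blt and i5,i6 2-wide
#4 head=7: sub i7 RAW r0
#5 head=8: and sub i8,i9 2-wide
#6 head=10: and or i10,i11 2-wide
#7 head=12: st i12 no-port MEM/MEM
#8 head=13: ld i13 tail

ISSUED = 12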